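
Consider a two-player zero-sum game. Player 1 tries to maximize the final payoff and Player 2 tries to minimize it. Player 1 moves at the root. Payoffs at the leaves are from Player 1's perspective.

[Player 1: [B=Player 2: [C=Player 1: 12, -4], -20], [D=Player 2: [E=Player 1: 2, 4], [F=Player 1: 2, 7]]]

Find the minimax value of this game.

4

C (Player 1): max(12, -4) = 12
B (Player 2): min(12, -20) = -20
E (Player 1): max(2, 4) = 4
F (Player 1): max(2, 7) = 7
D (Player 2): min(4, 7) = 4
Root (Player 1): max(-20, 4) = 4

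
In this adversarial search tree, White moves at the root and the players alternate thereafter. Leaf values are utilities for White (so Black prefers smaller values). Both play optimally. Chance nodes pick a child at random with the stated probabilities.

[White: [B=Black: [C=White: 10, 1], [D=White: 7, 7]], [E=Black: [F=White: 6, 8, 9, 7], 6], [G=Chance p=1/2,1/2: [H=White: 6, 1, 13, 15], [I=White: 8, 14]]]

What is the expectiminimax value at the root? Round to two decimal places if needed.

C (White): max(10, 1) = 10
D (White): max(7, 7) = 7
B (Black): min(10, 7) = 7
F (White): max(6, 8, 9, 7) = 9
E (Black): min(9, 6) = 6
H (White): max(6, 1, 13, 15) = 15
I (White): max(8, 14) = 14
G (Chance): 1/2·15 + 1/2·14 = 14.5
Root (White): max(7, 6, 14.5) = 14.5

14.5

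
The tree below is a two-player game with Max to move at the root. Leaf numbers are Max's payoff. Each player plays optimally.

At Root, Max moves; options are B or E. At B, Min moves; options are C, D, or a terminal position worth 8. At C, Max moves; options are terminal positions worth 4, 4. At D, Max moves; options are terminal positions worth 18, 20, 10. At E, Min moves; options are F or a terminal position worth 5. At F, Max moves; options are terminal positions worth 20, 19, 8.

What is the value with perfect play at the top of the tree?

5

C (Max): max(4, 4) = 4
D (Max): max(18, 20, 10) = 20
B (Min): min(4, 20, 8) = 4
F (Max): max(20, 19, 8) = 20
E (Min): min(20, 5) = 5
Root (Max): max(4, 5) = 5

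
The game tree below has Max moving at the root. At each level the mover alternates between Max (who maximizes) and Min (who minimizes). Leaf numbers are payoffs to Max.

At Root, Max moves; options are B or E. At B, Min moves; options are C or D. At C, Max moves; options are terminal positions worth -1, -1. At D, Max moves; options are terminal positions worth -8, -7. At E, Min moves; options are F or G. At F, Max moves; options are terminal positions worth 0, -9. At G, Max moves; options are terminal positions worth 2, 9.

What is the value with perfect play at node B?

-7

C: max(-1, -1) = -1
D: max(-8, -7) = -7
B: min(-1, -7) = -7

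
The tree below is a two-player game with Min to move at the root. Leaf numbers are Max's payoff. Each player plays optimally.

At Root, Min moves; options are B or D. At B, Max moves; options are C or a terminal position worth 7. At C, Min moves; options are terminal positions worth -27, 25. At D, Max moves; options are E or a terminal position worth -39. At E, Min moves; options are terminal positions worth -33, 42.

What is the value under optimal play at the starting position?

-33

C (Min): min(-27, 25) = -27
B (Max): max(-27, 7) = 7
E (Min): min(-33, 42) = -33
D (Max): max(-33, -39) = -33
Root (Min): min(7, -33) = -33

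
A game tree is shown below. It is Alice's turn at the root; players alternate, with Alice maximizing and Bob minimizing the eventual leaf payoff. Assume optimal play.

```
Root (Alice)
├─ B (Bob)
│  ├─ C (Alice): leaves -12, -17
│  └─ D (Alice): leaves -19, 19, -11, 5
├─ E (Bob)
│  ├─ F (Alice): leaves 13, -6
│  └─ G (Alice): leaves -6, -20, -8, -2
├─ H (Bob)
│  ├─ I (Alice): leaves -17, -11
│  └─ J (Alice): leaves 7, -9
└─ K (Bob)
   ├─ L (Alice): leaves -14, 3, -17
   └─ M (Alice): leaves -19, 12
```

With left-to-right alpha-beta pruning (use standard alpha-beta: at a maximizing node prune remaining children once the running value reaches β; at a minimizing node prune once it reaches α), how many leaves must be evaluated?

C [α=-∞,β=+∞]: v=-12
D [α=-∞,β=-12]: v=19 after child 2 ≥ β → β-cutoff, skip 2
B [α=-∞,β=+∞]: v=-12
F [α=-12,β=+∞]: v=13
G [α=-12,β=13]: v=-2
E [α=-12,β=+∞]: v=-2
I [α=-2,β=+∞]: v=-11
H [α=-2,β=+∞]: v=-11 after child 1 ≤ α → α-cutoff, skip 1
L [α=-2,β=+∞]: v=3
M [α=-2,β=3]: v=12
K [α=-2,β=+∞]: v=3
Root [α=-∞,β=+∞]: v=3
Leaves evaluated: 17 of 21.

17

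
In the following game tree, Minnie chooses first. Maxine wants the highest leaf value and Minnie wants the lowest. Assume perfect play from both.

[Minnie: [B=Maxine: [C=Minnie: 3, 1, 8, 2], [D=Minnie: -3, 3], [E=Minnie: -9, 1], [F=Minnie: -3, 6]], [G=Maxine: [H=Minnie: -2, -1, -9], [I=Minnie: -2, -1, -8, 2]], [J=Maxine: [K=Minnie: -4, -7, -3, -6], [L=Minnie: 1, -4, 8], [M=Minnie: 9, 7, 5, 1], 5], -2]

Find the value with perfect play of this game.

-8

C (Minnie): min(3, 1, 8, 2) = 1
D (Minnie): min(-3, 3) = -3
E (Minnie): min(-9, 1) = -9
F (Minnie): min(-3, 6) = -3
B (Maxine): max(1, -3, -9, -3) = 1
H (Minnie): min(-2, -1, -9) = -9
I (Minnie): min(-2, -1, -8, 2) = -8
G (Maxine): max(-9, -8) = -8
K (Minnie): min(-4, -7, -3, -6) = -7
L (Minnie): min(1, -4, 8) = -4
M (Minnie): min(9, 7, 5, 1) = 1
J (Maxine): max(-7, -4, 1, 5) = 5
Root (Minnie): min(1, -8, 5, -2) = -8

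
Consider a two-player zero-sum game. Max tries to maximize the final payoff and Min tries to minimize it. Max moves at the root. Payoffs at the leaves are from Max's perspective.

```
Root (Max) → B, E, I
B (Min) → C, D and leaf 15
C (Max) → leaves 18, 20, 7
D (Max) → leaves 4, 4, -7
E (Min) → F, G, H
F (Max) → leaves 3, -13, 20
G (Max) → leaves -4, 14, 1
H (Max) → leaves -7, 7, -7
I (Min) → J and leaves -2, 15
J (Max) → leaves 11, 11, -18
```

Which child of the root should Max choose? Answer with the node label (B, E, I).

C (Max): max(18, 20, 7) = 20
D (Max): max(4, 4, -7) = 4
B (Min): min(20, 4, 15) = 4
F (Max): max(3, -13, 20) = 20
G (Max): max(-4, 14, 1) = 14
H (Max): max(-7, 7, -7) = 7
E (Min): min(20, 14, 7) = 7
J (Max): max(11, 11, -18) = 11
I (Min): min(11, -2, 15) = -2
Root (Max): max(4, 7, -2) = 7
Max picks the child with the highest value: E (value 7).

E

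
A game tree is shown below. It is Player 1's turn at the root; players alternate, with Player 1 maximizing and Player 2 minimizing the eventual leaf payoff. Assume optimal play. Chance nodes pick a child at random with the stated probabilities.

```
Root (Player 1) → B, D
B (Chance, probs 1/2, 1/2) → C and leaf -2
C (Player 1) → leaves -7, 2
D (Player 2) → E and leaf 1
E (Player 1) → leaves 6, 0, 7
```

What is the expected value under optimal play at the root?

C (Player 1): max(-7, 2) = 2
B (Chance): 1/2·2 + 1/2·-2 = 0
E (Player 1): max(6, 0, 7) = 7
D (Player 2): min(7, 1) = 1
Root (Player 1): max(0, 1) = 1

1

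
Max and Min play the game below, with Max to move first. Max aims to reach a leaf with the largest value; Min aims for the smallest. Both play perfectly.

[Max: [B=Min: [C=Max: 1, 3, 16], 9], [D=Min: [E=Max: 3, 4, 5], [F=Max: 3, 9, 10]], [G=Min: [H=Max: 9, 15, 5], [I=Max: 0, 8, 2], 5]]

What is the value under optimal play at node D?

E: max(3, 4, 5) = 5
F: max(3, 9, 10) = 10
D: min(5, 10) = 5

5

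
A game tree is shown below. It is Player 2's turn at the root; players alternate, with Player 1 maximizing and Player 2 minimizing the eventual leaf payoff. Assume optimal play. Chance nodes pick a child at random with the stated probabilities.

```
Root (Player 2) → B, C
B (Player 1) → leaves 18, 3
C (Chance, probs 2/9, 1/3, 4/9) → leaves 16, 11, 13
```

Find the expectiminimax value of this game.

13

B (Player 1): max(18, 3) = 18
C (Chance): 2/9·16 + 1/3·11 + 4/9·13 = 13
Root (Player 2): min(18, 13) = 13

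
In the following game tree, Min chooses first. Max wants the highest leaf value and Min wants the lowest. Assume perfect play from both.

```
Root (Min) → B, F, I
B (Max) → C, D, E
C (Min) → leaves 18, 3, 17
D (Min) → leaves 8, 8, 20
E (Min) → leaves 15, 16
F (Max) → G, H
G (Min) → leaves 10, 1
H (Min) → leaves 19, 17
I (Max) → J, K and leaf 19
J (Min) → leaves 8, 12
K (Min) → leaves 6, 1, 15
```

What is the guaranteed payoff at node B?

15

C: min(18, 3, 17) = 3
D: min(8, 8, 20) = 8
E: min(15, 16) = 15
B: max(3, 8, 15) = 15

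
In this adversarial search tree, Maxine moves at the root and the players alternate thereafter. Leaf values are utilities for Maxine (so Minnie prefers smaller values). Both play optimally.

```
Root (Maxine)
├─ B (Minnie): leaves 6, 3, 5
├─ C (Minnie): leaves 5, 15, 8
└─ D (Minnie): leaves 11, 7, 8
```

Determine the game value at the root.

7

B (Minnie): min(6, 3, 5) = 3
C (Minnie): min(5, 15, 8) = 5
D (Minnie): min(11, 7, 8) = 7
Root (Maxine): max(3, 5, 7) = 7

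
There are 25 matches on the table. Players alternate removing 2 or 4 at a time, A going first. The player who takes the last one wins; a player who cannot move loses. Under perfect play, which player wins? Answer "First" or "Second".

Second

Mark each pile size as W (mover wins) or L (mover loses):
i:   0  1  2  3  4  5  6  7  8  9 10 11 12 13 14 15 16 17 18 19 20 21 22 23 24 25
     L  L  W  W  W  W  L  L  W  W  W  W  L  L  W  W  W  W  L  L  W  W  W  W  L  L
Position 25 is L, so the second player wins.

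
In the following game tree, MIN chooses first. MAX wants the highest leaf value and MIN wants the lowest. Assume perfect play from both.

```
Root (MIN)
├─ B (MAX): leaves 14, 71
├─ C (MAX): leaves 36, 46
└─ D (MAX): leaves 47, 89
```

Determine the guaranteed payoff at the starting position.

B (MAX): max(14, 71) = 71
C (MAX): max(36, 46) = 46
D (MAX): max(47, 89) = 89
Root (MIN): min(71, 46, 89) = 46

46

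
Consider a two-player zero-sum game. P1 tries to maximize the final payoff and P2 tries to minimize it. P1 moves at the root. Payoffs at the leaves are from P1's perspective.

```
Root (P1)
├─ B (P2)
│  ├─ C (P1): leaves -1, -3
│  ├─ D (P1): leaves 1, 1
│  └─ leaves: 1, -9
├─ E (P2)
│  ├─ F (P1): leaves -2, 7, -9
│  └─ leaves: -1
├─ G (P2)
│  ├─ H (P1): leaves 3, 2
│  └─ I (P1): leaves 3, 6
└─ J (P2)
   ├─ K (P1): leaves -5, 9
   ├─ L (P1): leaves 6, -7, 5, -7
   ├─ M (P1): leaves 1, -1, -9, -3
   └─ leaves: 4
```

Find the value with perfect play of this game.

3

C (P1): max(-1, -3) = -1
D (P1): max(1, 1) = 1
B (P2): min(-1, 1, 1, -9) = -9
F (P1): max(-2, 7, -9) = 7
E (P2): min(7, -1) = -1
H (P1): max(3, 2) = 3
I (P1): max(3, 6) = 6
G (P2): min(3, 6) = 3
K (P1): max(-5, 9) = 9
L (P1): max(6, -7, 5, -7) = 6
M (P1): max(1, -1, -9, -3) = 1
J (P2): min(9, 6, 1, 4) = 1
Root (P1): max(-9, -1, 3, 1) = 3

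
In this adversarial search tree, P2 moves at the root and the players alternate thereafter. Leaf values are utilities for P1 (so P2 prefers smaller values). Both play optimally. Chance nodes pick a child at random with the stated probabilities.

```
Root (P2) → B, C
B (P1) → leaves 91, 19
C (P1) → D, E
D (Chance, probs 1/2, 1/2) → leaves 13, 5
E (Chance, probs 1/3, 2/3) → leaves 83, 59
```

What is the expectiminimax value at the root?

67

B (P1): max(91, 19) = 91
D (Chance): 1/2·13 + 1/2·5 = 9
E (Chance): 1/3·83 + 2/3·59 = 67
C (P1): max(9, 67) = 67
Root (P2): min(91, 67) = 67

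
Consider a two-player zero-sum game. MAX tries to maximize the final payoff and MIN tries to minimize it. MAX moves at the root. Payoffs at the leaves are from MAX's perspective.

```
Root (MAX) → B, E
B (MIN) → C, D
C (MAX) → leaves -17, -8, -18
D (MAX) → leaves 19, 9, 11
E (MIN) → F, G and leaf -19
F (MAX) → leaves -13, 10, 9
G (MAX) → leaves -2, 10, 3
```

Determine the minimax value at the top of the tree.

-8

C (MAX): max(-17, -8, -18) = -8
D (MAX): max(19, 9, 11) = 19
B (MIN): min(-8, 19) = -8
F (MAX): max(-13, 10, 9) = 10
G (MAX): max(-2, 10, 3) = 10
E (MIN): min(10, 10, -19) = -19
Root (MAX): max(-8, -19) = -8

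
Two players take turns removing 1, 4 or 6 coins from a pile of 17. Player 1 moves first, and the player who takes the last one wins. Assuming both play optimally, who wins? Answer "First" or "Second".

Positions where the player to move wins (W) vs loses (L):
i:   0  1  2  3  4  5  6  7  8  9 10 11 12 13 14 15 16 17
     L  W  L  W  W  L  W  L  W  W  L  W  L  W  W  L  W  L
Position 17 is L, so the second player wins.

Second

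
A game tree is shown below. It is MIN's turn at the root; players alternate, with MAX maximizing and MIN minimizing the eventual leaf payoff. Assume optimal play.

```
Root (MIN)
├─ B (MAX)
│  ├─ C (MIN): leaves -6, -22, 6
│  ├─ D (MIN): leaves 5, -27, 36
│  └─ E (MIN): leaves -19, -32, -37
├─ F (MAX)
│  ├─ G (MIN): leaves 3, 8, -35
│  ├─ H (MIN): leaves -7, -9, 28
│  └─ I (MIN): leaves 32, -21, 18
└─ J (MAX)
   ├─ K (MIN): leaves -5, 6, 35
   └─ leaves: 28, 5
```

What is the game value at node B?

C: min(-6, -22, 6) = -22
D: min(5, -27, 36) = -27
E: min(-19, -32, -37) = -37
B: max(-22, -27, -37) = -22

-22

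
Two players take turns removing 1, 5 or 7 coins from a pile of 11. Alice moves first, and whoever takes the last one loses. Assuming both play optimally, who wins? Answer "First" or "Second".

Second

W/L table (W = player to move can force a win):
i:   0  1  2  3  4  5  6  7  8  9 10 11
     W  L  W  L  W  L  W  L  W  L  W  L
Position 11 is L, so the second player wins.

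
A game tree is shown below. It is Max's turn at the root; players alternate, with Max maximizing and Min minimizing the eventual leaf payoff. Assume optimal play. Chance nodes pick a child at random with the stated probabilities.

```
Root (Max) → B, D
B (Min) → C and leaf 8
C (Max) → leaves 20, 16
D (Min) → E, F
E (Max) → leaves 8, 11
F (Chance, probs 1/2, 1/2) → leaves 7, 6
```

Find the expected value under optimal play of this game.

8

C (Max): max(20, 16) = 20
B (Min): min(20, 8) = 8
E (Max): max(8, 11) = 11
F (Chance): 1/2·7 + 1/2·6 = 6.5
D (Min): min(11, 6.5) = 6.5
Root (Max): max(8, 6.5) = 8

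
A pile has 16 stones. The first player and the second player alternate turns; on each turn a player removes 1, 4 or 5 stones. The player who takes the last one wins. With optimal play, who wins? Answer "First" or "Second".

Second

i:   0  1  2  3  4  5  6  7  8  9 10 11 12 13 14 15 16
     L  W  L  W  W  W  W  W  L  W  L  W  W  W  W  W  L
Position 16 is L, so the second player wins.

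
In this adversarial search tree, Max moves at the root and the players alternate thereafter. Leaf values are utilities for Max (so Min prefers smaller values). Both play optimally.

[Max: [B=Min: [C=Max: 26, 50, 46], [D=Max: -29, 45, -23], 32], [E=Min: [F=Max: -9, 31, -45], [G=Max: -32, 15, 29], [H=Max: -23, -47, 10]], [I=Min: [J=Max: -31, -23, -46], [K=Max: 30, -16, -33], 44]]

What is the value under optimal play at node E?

10

F: max(-9, 31, -45) = 31
G: max(-32, 15, 29) = 29
H: max(-23, -47, 10) = 10
E: min(31, 29, 10) = 10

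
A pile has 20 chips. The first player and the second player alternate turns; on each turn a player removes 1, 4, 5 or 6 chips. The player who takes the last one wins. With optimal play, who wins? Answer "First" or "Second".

Positions where the player to move wins (W) vs loses (L):
i:   0  1  2  3  4  5  6  7  8  9 10 11 12 13 14 15 16 17 18 19 20
     L  W  L  W  W  W  W  W  W  L  W  L  W  W  W  W  W  W  L  W  L
Position 20 is L, so the second player wins.

Second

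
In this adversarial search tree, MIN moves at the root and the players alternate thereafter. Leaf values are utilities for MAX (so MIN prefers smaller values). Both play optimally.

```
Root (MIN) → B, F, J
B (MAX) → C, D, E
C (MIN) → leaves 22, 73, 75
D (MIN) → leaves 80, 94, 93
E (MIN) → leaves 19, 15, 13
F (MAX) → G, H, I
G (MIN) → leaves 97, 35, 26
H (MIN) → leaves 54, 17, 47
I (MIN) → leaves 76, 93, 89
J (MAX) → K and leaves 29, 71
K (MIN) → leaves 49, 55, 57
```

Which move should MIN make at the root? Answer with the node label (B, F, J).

C (MIN): min(22, 73, 75) = 22
D (MIN): min(80, 94, 93) = 80
E (MIN): min(19, 15, 13) = 13
B (MAX): max(22, 80, 13) = 80
G (MIN): min(97, 35, 26) = 26
H (MIN): min(54, 17, 47) = 17
I (MIN): min(76, 93, 89) = 76
F (MAX): max(26, 17, 76) = 76
K (MIN): min(49, 55, 57) = 49
J (MAX): max(49, 29, 71) = 71
Root (MIN): min(80, 76, 71) = 71
MIN picks the child with the lowest value: J (value 71).

J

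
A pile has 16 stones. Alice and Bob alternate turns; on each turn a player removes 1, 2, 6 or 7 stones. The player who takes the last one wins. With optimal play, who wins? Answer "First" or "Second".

Second

Compute winning (W) and losing (L) positions by backward induction:
i:   0  1  2  3  4  5  6  7  8  9 10 11 12 13 14 15 16
     L  W  W  L  W  W  W  W  L  W  W  L  W  W  W  W  L
Position 16 is L, so the second player wins.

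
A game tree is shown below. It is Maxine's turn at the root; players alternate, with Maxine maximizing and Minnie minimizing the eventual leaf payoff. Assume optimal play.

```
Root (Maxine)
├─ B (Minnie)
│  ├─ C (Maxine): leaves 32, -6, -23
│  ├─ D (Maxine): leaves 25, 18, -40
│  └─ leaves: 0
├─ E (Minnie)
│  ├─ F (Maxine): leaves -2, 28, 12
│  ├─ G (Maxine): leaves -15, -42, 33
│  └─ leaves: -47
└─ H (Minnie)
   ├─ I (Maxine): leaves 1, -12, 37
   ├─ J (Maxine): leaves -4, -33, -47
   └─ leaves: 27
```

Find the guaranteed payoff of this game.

0

C (Maxine): max(32, -6, -23) = 32
D (Maxine): max(25, 18, -40) = 25
B (Minnie): min(32, 25, 0) = 0
F (Maxine): max(-2, 28, 12) = 28
G (Maxine): max(-15, -42, 33) = 33
E (Minnie): min(28, 33, -47) = -47
I (Maxine): max(1, -12, 37) = 37
J (Maxine): max(-4, -33, -47) = -4
H (Minnie): min(37, -4, 27) = -4
Root (Maxine): max(0, -47, -4) = 0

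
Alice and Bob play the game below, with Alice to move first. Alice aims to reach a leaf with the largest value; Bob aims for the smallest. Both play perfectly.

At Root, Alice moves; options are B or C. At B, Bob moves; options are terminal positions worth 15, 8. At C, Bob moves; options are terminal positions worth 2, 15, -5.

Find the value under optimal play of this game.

8

B (Bob): min(15, 8) = 8
C (Bob): min(2, 15, -5) = -5
Root (Alice): max(8, -5) = 8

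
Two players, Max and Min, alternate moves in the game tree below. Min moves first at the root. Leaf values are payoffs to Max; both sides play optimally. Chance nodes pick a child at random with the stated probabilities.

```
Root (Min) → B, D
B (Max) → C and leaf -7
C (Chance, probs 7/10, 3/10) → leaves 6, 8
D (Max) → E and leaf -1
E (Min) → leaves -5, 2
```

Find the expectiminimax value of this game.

-1

C (Chance): 7/10·6 + 3/10·8 = 6.6
B (Max): max(6.6, -7) = 6.6
E (Min): min(-5, 2) = -5
D (Max): max(-5, -1) = -1
Root (Min): min(6.6, -1) = -1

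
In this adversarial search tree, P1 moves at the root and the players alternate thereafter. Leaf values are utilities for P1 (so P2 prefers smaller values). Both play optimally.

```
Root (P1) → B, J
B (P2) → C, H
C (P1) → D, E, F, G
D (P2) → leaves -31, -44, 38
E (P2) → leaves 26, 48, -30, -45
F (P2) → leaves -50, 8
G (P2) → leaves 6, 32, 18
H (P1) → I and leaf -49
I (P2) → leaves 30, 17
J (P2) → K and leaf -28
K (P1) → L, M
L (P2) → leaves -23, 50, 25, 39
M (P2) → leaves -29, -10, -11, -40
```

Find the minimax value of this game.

D (P2): min(-31, -44, 38) = -44
E (P2): min(26, 48, -30, -45) = -45
F (P2): min(-50, 8) = -50
G (P2): min(6, 32, 18) = 6
C (P1): max(-44, -45, -50, 6) = 6
I (P2): min(30, 17) = 17
H (P1): max(17, -49) = 17
B (P2): min(6, 17) = 6
L (P2): min(-23, 50, 25, 39) = -23
M (P2): min(-29, -10, -11, -40) = -40
K (P1): max(-23, -40) = -23
J (P2): min(-23, -28) = -28
Root (P1): max(6, -28) = 6

6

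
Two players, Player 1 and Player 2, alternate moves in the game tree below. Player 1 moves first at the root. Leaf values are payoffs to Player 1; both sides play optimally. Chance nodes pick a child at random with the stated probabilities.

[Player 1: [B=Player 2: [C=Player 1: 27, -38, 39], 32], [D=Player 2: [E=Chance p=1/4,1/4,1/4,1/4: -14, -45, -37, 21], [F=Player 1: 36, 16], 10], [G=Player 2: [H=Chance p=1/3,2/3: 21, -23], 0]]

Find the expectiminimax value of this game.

C (Player 1): max(27, -38, 39) = 39
B (Player 2): min(39, 32) = 32
E (Chance): 1/4·-14 + 1/4·-45 + 1/4·-37 + 1/4·21 = -18.75
F (Player 1): max(36, 16) = 36
D (Player 2): min(-18.75, 36, 10) = -18.75
H (Chance): 1/3·21 + 2/3·-23 = -8.33
G (Player 2): min(-8.33, 0) = -8.33
Root (Player 1): max(32, -18.75, -8.33) = 32

32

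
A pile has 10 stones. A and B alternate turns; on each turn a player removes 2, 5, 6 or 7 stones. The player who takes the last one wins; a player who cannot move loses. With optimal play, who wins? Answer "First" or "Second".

First

W/L table (W = player to move can force a win):
i:   0  1  2  3  4  5  6  7  8  9 10
     L  L  W  W  L  W  W  W  W  W  W
Position 10 is W, so the first player wins.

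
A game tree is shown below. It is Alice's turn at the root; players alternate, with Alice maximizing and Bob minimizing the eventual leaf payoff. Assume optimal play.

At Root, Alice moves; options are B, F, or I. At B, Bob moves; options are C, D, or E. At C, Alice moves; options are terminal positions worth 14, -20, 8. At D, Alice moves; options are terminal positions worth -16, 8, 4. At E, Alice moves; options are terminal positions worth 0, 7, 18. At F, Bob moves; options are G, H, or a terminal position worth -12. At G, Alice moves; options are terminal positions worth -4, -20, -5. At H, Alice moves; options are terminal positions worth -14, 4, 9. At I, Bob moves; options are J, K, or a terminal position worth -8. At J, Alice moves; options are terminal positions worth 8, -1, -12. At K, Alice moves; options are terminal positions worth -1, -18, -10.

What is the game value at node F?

-12

G: max(-4, -20, -5) = -4
H: max(-14, 4, 9) = 9
F: min(-4, 9, -12) = -12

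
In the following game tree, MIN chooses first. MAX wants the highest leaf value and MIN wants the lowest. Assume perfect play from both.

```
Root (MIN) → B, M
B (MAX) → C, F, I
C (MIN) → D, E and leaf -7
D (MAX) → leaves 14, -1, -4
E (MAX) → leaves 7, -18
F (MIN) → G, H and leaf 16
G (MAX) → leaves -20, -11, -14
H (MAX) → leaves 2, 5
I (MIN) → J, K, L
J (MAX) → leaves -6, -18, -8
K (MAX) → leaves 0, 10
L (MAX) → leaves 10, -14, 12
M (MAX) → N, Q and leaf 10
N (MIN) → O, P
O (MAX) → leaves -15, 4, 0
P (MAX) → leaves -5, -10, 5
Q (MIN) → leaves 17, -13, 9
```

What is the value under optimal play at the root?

D (MAX): max(14, -1, -4) = 14
E (MAX): max(7, -18) = 7
C (MIN): min(14, 7, -7) = -7
G (MAX): max(-20, -11, -14) = -11
H (MAX): max(2, 5) = 5
F (MIN): min(-11, 5, 16) = -11
J (MAX): max(-6, -18, -8) = -6
K (MAX): max(0, 10) = 10
L (MAX): max(10, -14, 12) = 12
I (MIN): min(-6, 10, 12) = -6
B (MAX): max(-7, -11, -6) = -6
O (MAX): max(-15, 4, 0) = 4
P (MAX): max(-5, -10, 5) = 5
N (MIN): min(4, 5) = 4
Q (MIN): min(17, -13, 9) = -13
M (MAX): max(4, -13, 10) = 10
Root (MIN): min(-6, 10) = -6

-6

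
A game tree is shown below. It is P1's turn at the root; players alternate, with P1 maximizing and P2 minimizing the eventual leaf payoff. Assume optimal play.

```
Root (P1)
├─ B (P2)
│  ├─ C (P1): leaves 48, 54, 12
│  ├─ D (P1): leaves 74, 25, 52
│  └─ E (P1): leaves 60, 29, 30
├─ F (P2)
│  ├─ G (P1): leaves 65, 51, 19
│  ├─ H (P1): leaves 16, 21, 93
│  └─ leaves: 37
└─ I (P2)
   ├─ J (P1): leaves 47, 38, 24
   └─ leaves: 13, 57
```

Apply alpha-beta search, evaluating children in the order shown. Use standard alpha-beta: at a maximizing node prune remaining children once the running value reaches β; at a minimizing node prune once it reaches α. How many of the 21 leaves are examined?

C [α=-∞,β=+∞]: v=54
D [α=-∞,β=54]: v=74 after child 1 ≥ β → β-cutoff, skip 2
E [α=-∞,β=54]: v=60 after child 1 ≥ β → β-cutoff, skip 2
B [α=-∞,β=+∞]: v=54
G [α=54,β=+∞]: v=65
H [α=54,β=65]: v=93
F [α=54,β=+∞]: v=37
J [α=54,β=+∞]: v=47
I [α=54,β=+∞]: v=47 after child 1 ≤ α → α-cutoff, skip 2
Root [α=-∞,β=+∞]: v=54
Leaves evaluated: 15 of 21.

15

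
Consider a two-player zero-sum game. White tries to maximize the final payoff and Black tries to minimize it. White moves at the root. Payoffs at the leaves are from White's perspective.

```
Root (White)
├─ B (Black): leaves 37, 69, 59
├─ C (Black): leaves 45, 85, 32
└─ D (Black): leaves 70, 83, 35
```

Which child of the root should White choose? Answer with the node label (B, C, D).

B (Black): min(37, 69, 59) = 37
C (Black): min(45, 85, 32) = 32
D (Black): min(70, 83, 35) = 35
Root (White): max(37, 32, 35) = 37
White picks the child with the highest value: B (value 37).

B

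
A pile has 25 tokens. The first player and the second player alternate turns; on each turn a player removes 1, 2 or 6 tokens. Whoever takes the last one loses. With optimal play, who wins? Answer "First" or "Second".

Second

Compute winning (W) and losing (L) positions by backward induction:
i:   0  1  2  3  4  5  6  7  8  9 10 11 12 13 14 15 16 17 18 19 20 21 22 23 24 25
     W  L  W  W  L  W  W  W  L  W  W  L  W  W  W  L  W  W  L  W  W  W  L  W  W  L
Position 25 is L, so the second player wins.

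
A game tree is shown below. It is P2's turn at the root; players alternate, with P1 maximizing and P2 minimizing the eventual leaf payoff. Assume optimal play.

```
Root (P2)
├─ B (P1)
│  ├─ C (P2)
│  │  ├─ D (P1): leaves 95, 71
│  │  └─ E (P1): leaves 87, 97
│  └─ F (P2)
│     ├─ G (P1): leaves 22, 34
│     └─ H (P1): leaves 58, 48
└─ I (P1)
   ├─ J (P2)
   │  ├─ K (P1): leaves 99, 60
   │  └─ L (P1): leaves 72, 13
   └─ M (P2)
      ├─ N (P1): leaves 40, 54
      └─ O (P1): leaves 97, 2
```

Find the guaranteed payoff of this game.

D (P1): max(95, 71) = 95
E (P1): max(87, 97) = 97
C (P2): min(95, 97) = 95
G (P1): max(22, 34) = 34
H (P1): max(58, 48) = 58
F (P2): min(34, 58) = 34
B (P1): max(95, 34) = 95
K (P1): max(99, 60) = 99
L (P1): max(72, 13) = 72
J (P2): min(99, 72) = 72
N (P1): max(40, 54) = 54
O (P1): max(97, 2) = 97
M (P2): min(54, 97) = 54
I (P1): max(72, 54) = 72
Root (P2): min(95, 72) = 72

72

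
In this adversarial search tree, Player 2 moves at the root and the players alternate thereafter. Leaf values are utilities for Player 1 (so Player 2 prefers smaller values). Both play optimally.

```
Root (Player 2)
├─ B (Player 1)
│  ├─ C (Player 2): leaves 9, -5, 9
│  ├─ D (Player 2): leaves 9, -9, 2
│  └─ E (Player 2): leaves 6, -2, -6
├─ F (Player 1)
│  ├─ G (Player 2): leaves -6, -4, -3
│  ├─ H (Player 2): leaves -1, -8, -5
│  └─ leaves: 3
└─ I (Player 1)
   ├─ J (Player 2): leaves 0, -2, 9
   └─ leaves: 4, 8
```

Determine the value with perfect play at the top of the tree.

-5

C (Player 2): min(9, -5, 9) = -5
D (Player 2): min(9, -9, 2) = -9
E (Player 2): min(6, -2, -6) = -6
B (Player 1): max(-5, -9, -6) = -5
G (Player 2): min(-6, -4, -3) = -6
H (Player 2): min(-1, -8, -5) = -8
F (Player 1): max(-6, -8, 3) = 3
J (Player 2): min(0, -2, 9) = -2
I (Player 1): max(-2, 4, 8) = 8
Root (Player 2): min(-5, 3, 8) = -5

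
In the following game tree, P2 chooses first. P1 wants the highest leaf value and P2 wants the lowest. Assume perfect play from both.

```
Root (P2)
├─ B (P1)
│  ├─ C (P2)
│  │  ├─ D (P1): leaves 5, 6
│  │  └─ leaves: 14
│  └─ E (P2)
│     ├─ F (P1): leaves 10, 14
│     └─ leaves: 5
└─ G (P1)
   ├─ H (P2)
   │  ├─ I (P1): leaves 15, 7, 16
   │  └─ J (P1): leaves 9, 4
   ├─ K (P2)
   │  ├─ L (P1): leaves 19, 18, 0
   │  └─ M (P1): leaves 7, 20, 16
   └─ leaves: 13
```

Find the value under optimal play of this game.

D (P1): max(5, 6) = 6
C (P2): min(6, 14) = 6
F (P1): max(10, 14) = 14
E (P2): min(14, 5) = 5
B (P1): max(6, 5) = 6
I (P1): max(15, 7, 16) = 16
J (P1): max(9, 4) = 9
H (P2): min(16, 9) = 9
L (P1): max(19, 18, 0) = 19
M (P1): max(7, 20, 16) = 20
K (P2): min(19, 20) = 19
G (P1): max(9, 19, 13) = 19
Root (P2): min(6, 19) = 6

6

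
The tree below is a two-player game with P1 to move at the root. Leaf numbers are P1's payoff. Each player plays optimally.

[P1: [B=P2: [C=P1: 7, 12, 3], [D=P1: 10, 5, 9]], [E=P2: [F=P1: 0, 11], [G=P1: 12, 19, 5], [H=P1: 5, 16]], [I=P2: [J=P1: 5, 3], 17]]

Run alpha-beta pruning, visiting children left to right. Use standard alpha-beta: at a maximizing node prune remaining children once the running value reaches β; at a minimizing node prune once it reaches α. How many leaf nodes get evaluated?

C [α=-∞,β=+∞]: v=12
D [α=-∞,β=12]: v=10
B [α=-∞,β=+∞]: v=10
F [α=10,β=+∞]: v=11
G [α=10,β=11]: v=12 after child 1 ≥ β → β-cutoff, skip 2
H [α=10,β=11]: v=16
E [α=10,β=+∞]: v=11
J [α=11,β=+∞]: v=5
I [α=11,β=+∞]: v=5 after child 1 ≤ α → α-cutoff, skip 1
Root [α=-∞,β=+∞]: v=11
Leaves evaluated: 13 of 16.

13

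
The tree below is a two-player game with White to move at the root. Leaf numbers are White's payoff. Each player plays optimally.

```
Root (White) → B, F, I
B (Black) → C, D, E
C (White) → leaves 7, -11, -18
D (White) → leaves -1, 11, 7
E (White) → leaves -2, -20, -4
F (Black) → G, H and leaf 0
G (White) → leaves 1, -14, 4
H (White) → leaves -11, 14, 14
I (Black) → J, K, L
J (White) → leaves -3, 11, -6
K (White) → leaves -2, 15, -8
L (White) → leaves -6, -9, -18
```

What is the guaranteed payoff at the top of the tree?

0

C (White): max(7, -11, -18) = 7
D (White): max(-1, 11, 7) = 11
E (White): max(-2, -20, -4) = -2
B (Black): min(7, 11, -2) = -2
G (White): max(1, -14, 4) = 4
H (White): max(-11, 14, 14) = 14
F (Black): min(4, 14, 0) = 0
J (White): max(-3, 11, -6) = 11
K (White): max(-2, 15, -8) = 15
L (White): max(-6, -9, -18) = -6
I (Black): min(11, 15, -6) = -6
Root (White): max(-2, 0, -6) = 0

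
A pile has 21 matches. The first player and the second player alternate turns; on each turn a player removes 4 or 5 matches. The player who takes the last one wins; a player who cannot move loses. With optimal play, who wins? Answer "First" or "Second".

Positions where the player to move wins (W) vs loses (L):
i:   0  1  2  3  4  5  6  7  8  9 10 11 12 13 14 15 16 17 18 19 20 21
     L  L  L  L  W  W  W  W  W  L  L  L  L  W  W  W  W  W  L  L  L  L
Position 21 is L, so the second player wins.

Second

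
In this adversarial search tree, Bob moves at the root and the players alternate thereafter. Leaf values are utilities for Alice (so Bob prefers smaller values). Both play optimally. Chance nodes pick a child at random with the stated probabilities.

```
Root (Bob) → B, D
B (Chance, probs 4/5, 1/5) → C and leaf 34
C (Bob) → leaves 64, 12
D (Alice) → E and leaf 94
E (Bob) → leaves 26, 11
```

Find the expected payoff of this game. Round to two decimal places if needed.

16.4

C (Bob): min(64, 12) = 12
B (Chance): 4/5·12 + 1/5·34 = 16.4
E (Bob): min(26, 11) = 11
D (Alice): max(11, 94) = 94
Root (Bob): min(16.4, 94) = 16.4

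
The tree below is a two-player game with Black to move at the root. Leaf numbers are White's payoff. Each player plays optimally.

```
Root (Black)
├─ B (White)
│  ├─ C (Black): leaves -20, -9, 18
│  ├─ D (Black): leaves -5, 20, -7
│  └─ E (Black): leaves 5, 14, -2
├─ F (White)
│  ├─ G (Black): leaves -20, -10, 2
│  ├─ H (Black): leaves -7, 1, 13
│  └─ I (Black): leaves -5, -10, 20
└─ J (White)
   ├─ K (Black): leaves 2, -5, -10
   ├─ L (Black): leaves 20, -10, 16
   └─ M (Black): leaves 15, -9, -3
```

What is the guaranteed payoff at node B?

C: min(-20, -9, 18) = -20
D: min(-5, 20, -7) = -7
E: min(5, 14, -2) = -2
B: max(-20, -7, -2) = -2

-2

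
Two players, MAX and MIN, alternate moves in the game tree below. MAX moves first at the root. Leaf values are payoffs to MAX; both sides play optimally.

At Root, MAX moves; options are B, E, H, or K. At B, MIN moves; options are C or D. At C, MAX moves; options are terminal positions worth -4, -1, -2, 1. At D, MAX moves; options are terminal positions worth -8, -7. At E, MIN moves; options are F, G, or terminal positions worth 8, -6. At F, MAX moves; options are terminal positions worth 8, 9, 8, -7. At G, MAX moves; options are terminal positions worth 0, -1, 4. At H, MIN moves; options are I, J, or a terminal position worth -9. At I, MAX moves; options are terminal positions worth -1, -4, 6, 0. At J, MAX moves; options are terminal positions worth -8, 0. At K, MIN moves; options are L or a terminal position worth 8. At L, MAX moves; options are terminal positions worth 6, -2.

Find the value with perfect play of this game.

C (MAX): max(-4, -1, -2, 1) = 1
D (MAX): max(-8, -7) = -7
B (MIN): min(1, -7) = -7
F (MAX): max(8, 9, 8, -7) = 9
G (MAX): max(0, -1, 4) = 4
E (MIN): min(9, 4, 8, -6) = -6
I (MAX): max(-1, -4, 6, 0) = 6
J (MAX): max(-8, 0) = 0
H (MIN): min(6, 0, -9) = -9
L (MAX): max(6, -2) = 6
K (MIN): min(6, 8) = 6
Root (MAX): max(-7, -6, -9, 6) = 6

6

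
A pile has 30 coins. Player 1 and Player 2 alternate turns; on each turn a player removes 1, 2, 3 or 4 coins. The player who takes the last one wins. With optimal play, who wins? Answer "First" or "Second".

i:   0  1  2  3  4  5  6  7  8  9 10 11 12 13 14 15 16 17 18 19 20 21 22 23 24 25 26 27 28 29 30
     L  W  W  W  W  L  W  W  W  W  L  W  W  W  W  L  W  W  W  W  L  W  W  W  W  L  W  W  W  W  L
Position 30 is L, so the second player wins.

Second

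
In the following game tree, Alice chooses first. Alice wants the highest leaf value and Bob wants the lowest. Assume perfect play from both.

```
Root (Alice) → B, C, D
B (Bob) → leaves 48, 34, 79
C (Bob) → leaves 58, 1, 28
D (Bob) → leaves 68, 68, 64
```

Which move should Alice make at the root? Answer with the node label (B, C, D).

D

B (Bob): min(48, 34, 79) = 34
C (Bob): min(58, 1, 28) = 1
D (Bob): min(68, 68, 64) = 64
Root (Alice): max(34, 1, 64) = 64
Alice picks the child with the highest value: D (value 64).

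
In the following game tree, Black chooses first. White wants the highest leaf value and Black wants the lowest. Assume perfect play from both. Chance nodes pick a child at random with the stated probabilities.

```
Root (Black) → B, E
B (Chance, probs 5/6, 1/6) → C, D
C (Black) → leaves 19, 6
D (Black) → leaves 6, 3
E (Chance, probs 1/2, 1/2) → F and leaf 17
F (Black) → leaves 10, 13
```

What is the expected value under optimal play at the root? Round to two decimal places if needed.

5.5

C (Black): min(19, 6) = 6
D (Black): min(6, 3) = 3
B (Chance): 5/6·6 + 1/6·3 = 5.5
F (Black): min(10, 13) = 10
E (Chance): 1/2·10 + 1/2·17 = 13.5
Root (Black): min(5.5, 13.5) = 5.5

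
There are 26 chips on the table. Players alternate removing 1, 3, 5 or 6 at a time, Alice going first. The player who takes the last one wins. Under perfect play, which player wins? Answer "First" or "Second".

i:   0  1  2  3  4  5  6  7  8  9 10 11 12 13 14 15 16 17 18 19 20 21 22 23 24 25 26
     L  W  L  W  L  W  W  W  W  W  W  L  W  L  W  L  W  W  W  W  W  W  L  W  L  W  L
Position 26 is L, so the second player wins.

Second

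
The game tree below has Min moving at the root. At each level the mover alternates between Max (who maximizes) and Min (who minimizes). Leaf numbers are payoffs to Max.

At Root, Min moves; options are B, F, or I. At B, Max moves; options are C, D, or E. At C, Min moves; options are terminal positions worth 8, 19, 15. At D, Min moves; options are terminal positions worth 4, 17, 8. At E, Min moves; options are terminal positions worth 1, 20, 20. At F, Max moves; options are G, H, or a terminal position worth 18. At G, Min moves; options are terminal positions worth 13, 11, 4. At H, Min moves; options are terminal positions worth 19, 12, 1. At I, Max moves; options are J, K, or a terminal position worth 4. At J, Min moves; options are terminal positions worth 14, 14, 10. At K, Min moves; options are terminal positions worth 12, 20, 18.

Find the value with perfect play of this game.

8

C (Min): min(8, 19, 15) = 8
D (Min): min(4, 17, 8) = 4
E (Min): min(1, 20, 20) = 1
B (Max): max(8, 4, 1) = 8
G (Min): min(13, 11, 4) = 4
H (Min): min(19, 12, 1) = 1
F (Max): max(4, 1, 18) = 18
J (Min): min(14, 14, 10) = 10
K (Min): min(12, 20, 18) = 12
I (Max): max(10, 12, 4) = 12
Root (Min): min(8, 18, 12) = 8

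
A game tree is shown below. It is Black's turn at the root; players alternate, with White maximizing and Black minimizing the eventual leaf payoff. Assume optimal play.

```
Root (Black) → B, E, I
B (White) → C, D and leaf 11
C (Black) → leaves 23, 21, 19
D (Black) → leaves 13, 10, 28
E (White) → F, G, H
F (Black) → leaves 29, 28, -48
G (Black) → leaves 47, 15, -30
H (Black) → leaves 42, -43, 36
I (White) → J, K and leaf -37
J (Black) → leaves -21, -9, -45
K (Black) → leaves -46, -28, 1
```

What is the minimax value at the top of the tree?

C (Black): min(23, 21, 19) = 19
D (Black): min(13, 10, 28) = 10
B (White): max(19, 10, 11) = 19
F (Black): min(29, 28, -48) = -48
G (Black): min(47, 15, -30) = -30
H (Black): min(42, -43, 36) = -43
E (White): max(-48, -30, -43) = -30
J (Black): min(-21, -9, -45) = -45
K (Black): min(-46, -28, 1) = -46
I (White): max(-45, -46, -37) = -37
Root (Black): min(19, -30, -37) = -37

-37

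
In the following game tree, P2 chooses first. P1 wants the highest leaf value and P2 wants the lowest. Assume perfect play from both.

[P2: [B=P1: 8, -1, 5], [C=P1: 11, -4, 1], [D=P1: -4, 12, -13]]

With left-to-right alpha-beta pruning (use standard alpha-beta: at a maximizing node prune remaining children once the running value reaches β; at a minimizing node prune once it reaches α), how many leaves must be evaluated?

6

B [α=-∞,β=+∞]: v=8
C [α=-∞,β=8]: v=11 after child 1 ≥ β → β-cutoff, skip 2
D [α=-∞,β=8]: v=12 after child 2 ≥ β → β-cutoff, skip 1
Root [α=-∞,β=+∞]: v=8
Leaves evaluated: 6 of 9.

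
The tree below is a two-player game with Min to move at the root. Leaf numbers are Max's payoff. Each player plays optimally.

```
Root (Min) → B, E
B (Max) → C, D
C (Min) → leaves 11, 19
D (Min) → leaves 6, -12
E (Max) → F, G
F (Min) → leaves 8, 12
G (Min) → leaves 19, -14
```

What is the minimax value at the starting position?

8

C (Min): min(11, 19) = 11
D (Min): min(6, -12) = -12
B (Max): max(11, -12) = 11
F (Min): min(8, 12) = 8
G (Min): min(19, -14) = -14
E (Max): max(8, -14) = 8
Root (Min): min(11, 8) = 8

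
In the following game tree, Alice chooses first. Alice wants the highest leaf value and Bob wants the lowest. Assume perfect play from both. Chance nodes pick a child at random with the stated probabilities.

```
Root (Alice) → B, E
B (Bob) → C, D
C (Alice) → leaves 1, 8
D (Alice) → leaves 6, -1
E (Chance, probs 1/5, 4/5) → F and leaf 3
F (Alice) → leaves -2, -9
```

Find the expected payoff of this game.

6

C (Alice): max(1, 8) = 8
D (Alice): max(6, -1) = 6
B (Bob): min(8, 6) = 6
F (Alice): max(-2, -9) = -2
E (Chance): 1/5·-2 + 4/5·3 = 2
Root (Alice): max(6, 2) = 6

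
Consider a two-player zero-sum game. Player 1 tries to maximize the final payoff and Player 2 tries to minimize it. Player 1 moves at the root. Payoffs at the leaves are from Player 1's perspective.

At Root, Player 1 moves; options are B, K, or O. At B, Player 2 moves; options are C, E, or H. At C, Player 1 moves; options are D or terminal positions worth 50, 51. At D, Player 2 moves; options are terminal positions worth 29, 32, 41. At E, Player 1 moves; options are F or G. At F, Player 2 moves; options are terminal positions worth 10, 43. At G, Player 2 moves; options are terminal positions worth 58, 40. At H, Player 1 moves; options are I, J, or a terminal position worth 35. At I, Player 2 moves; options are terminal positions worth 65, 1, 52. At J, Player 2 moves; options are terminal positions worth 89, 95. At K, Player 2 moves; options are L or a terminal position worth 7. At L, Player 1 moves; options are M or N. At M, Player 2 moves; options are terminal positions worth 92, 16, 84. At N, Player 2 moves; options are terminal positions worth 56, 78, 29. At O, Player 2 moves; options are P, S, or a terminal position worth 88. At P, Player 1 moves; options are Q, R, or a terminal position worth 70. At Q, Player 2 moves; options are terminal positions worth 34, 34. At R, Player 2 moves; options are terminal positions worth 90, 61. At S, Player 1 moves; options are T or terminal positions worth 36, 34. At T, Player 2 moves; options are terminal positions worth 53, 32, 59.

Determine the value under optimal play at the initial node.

D (Player 2): min(29, 32, 41) = 29
C (Player 1): max(29, 50, 51) = 51
F (Player 2): min(10, 43) = 10
G (Player 2): min(58, 40) = 40
E (Player 1): max(10, 40) = 40
I (Player 2): min(65, 1, 52) = 1
J (Player 2): min(89, 95) = 89
H (Player 1): max(1, 89, 35) = 89
B (Player 2): min(51, 40, 89) = 40
M (Player 2): min(92, 16, 84) = 16
N (Player 2): min(56, 78, 29) = 29
L (Player 1): max(16, 29) = 29
K (Player 2): min(29, 7) = 7
Q (Player 2): min(34, 34) = 34
R (Player 2): min(90, 61) = 61
P (Player 1): max(34, 61, 70) = 70
T (Player 2): min(53, 32, 59) = 32
S (Player 1): max(32, 36, 34) = 36
O (Player 2): min(70, 36, 88) = 36
Root (Player 1): max(40, 7, 36) = 40

40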